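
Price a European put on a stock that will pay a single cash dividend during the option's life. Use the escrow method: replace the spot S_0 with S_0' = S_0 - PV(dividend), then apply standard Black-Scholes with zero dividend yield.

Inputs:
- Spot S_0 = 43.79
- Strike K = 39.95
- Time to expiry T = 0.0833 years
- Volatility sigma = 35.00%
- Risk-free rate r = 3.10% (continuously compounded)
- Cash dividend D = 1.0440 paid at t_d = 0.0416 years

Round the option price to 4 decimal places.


PV(D) = D * exp(-r * t_d) = 1.0440 * 0.99871123 = 1.04265453
S_0' = S_0 - PV(D) = 43.7900 - 1.04265453 = 42.74734547
d1 = (ln(S_0'/K) + (r + sigma^2/2)*T) / (sigma*sqrt(T)) = 0.74604802
d2 = d1 - sigma*sqrt(T) = 0.64503193
exp(-rT) = 0.99742103
N(-d1) = 0.22781920; N(-d2) = 0.25945325
P = K * exp(-rT) * N(-d2) - S_0' * N(-d1) = 39.9500 * 0.99742103 * 0.25945325 - 42.74734547 * 0.22781920 = 0.5998

Answer: Price = 0.5998


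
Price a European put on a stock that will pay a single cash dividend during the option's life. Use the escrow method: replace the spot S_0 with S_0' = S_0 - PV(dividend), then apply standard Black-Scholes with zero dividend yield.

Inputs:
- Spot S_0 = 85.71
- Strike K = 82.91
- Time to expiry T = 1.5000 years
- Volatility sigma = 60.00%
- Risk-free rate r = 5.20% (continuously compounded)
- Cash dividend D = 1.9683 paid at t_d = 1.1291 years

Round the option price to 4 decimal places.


PV(D) = D * exp(-r * t_d) = 1.9683 * 0.94297718 = 1.85606198
S_0' = S_0 - PV(D) = 85.7100 - 1.85606198 = 83.85393802
d1 = (ln(S_0'/K) + (r + sigma^2/2)*T) / (sigma*sqrt(T)) = 0.48897363
d2 = d1 - sigma*sqrt(T) = -0.24587329
exp(-rT) = 0.92496443
N(-d1) = 0.31243018; N(-d2) = 0.59710984
P = K * exp(-rT) * N(-d2) - S_0' * N(-d1) = 82.9100 * 0.92496443 * 0.59710984 - 83.85393802 * 0.31243018 = 19.5931

Answer: Price = 19.5931


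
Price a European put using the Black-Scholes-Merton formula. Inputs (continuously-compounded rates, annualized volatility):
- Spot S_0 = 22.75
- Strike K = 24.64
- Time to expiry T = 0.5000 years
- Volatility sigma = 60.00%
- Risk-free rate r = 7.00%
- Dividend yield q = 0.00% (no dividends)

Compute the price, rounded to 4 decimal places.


Answer: Price = 4.4522

Derivation:
d1 = (ln(S/K) + (r - q + 0.5*sigma^2) * T) / (sigma * sqrt(T)) = 0.10652330
d2 = d1 - sigma * sqrt(T) = -0.31774077
exp(-rT) = 0.96560542; exp(-qT) = 1.00000000
P = K * exp(-rT) * N(-d2) - S_0 * exp(-qT) * N(-d1)
N(-d1) = 0.45758359; N(-d2) = 0.62465921
P = 24.6400 * 0.96560542 * 0.62465921 - 22.7500 * 1.00000000 * 0.45758359 = 4.4522


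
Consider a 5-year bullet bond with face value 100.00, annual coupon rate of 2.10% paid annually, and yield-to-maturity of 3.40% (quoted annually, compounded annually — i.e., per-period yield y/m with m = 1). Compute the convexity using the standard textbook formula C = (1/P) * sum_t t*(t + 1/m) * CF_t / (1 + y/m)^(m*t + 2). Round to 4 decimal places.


Answer: Convexity = 26.5035

Derivation:
Coupon per period c = face * coupon_rate / m = 2.100000
Periods per year m = 1; per-period yield y/m = 0.034000
Number of cashflows N = 5
Cashflows (t years, CF_t, discount factor 1/(1+y/m)^(m*t), PV):
  t = 1.0000: CF_t = 2.100000, DF = 0.967118, PV = 2.030948
  t = 2.0000: CF_t = 2.100000, DF = 0.935317, PV = 1.964166
  t = 3.0000: CF_t = 2.100000, DF = 0.904562, PV = 1.899580
  t = 4.0000: CF_t = 2.100000, DF = 0.874818, PV = 1.837118
  t = 5.0000: CF_t = 102.100000, DF = 0.846052, PV = 86.381959
Price P = sum_t PV_t = 94.113772
Convexity numerator sum_t t*(t + 1/m) * CF_t / (1+y/m)^(m*t + 2):
  t = 1.0000: term = 3.799161
  t = 2.0000: term = 11.022710
  t = 3.0000: term = 21.320523
  t = 4.0000: term = 34.365768
  t = 5.0000: term = 2423.835966
Convexity = (1/P) * sum = 2494.344128 / 94.113772 = 26.503498


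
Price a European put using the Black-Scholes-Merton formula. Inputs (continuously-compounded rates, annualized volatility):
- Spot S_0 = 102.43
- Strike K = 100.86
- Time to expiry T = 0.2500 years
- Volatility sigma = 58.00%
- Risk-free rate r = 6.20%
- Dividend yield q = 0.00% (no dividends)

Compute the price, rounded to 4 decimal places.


Answer: Price = 10.1342

Derivation:
d1 = (ln(S/K) + (r - q + 0.5*sigma^2) * T) / (sigma * sqrt(T)) = 0.25171111
d2 = d1 - sigma * sqrt(T) = -0.03828889
exp(-rT) = 0.98461951; exp(-qT) = 1.00000000
P = K * exp(-rT) * N(-d2) - S_0 * exp(-qT) * N(-d1)
N(-d1) = 0.40063218; N(-d2) = 0.51527133
P = 100.8600 * 0.98461951 * 0.51527133 - 102.4300 * 1.00000000 * 0.40063218 = 10.1342


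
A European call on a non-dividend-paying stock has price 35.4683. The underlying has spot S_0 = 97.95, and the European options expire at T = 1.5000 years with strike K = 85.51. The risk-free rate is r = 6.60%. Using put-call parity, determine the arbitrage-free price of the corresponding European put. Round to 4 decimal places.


Put-call parity: C - P = S_0 * exp(-qT) - K * exp(-rT).
S_0 * exp(-qT) = 97.9500 * 1.00000000 = 97.95000000
K * exp(-rT) = 85.5100 * 0.90574271 = 77.45005896
P = C - S*exp(-qT) + K*exp(-rT)
P = 35.4683 - 97.95000000 + 77.45005896 = 14.9684

Answer: Put price = 14.9684


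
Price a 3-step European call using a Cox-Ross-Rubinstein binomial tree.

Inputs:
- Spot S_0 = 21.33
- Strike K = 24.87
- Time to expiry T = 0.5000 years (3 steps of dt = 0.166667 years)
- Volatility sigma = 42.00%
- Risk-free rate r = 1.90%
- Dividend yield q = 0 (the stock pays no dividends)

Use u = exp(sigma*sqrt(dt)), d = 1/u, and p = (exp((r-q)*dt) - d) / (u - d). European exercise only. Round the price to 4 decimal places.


Answer: Price = V(0,0) = 1.2415

Derivation:
dt = T/N = 0.166667
u = exp(sigma*sqrt(dt)) = 1.187042; d = 1/u = 0.842430
p = (exp((r-q)*dt) - d) / (u - d) = 0.466442
Discount per step: exp(-r*dt) = 0.996838
Stock lattice S(k, i) with i counting down-moves:
  k=0: S(0,0) = 21.3300
  k=1: S(1,0) = 25.3196; S(1,1) = 17.9690
  k=2: S(2,0) = 30.0554; S(2,1) = 21.3300; S(2,2) = 15.1377
  k=3: S(3,0) = 35.6770; S(3,1) = 25.3196; S(3,2) = 17.9690; S(3,3) = 12.7524
Terminal payoffs V(N, i) = max(S_T - K, 0):
  V(3,0) = 10.807041; V(3,1) = 0.449600; V(3,2) = 0.000000; V(3,3) = 0.000000
Backward induction: V(k, i) = exp(-r*dt) * [p * V(k+1, i) + (1-p) * V(k+1, i+1)].
  V(2,0) = exp(-r*dt) * [p*10.807041 + (1-p)*0.449600] = 5.264053
  V(2,1) = exp(-r*dt) * [p*0.449600 + (1-p)*0.000000] = 0.209050
  V(2,2) = exp(-r*dt) * [p*0.000000 + (1-p)*0.000000] = 0.000000
  V(1,0) = exp(-r*dt) * [p*5.264053 + (1-p)*0.209050] = 2.558801
  V(1,1) = exp(-r*dt) * [p*0.209050 + (1-p)*0.000000] = 0.097201
  V(0,0) = exp(-r*dt) * [p*2.558801 + (1-p)*0.097201] = 1.241458


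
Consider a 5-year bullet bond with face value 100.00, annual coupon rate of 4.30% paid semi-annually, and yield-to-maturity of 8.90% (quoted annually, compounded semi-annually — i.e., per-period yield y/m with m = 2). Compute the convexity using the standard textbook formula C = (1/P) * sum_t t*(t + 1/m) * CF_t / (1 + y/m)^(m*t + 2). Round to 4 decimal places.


Answer: Convexity = 21.8488

Derivation:
Coupon per period c = face * coupon_rate / m = 2.150000
Periods per year m = 2; per-period yield y/m = 0.044500
Number of cashflows N = 10
Cashflows (t years, CF_t, discount factor 1/(1+y/m)^(m*t), PV):
  t = 0.5000: CF_t = 2.150000, DF = 0.957396, PV = 2.058401
  t = 1.0000: CF_t = 2.150000, DF = 0.916607, PV = 1.970705
  t = 1.5000: CF_t = 2.150000, DF = 0.877556, PV = 1.886745
  t = 2.0000: CF_t = 2.150000, DF = 0.840168, PV = 1.806362
  t = 2.5000: CF_t = 2.150000, DF = 0.804374, PV = 1.729403
  t = 3.0000: CF_t = 2.150000, DF = 0.770104, PV = 1.655723
  t = 3.5000: CF_t = 2.150000, DF = 0.737294, PV = 1.585183
  t = 4.0000: CF_t = 2.150000, DF = 0.705883, PV = 1.517647
  t = 4.5000: CF_t = 2.150000, DF = 0.675809, PV = 1.452989
  t = 5.0000: CF_t = 102.150000, DF = 0.647017, PV = 66.092766
Price P = sum_t PV_t = 81.755924
Convexity numerator sum_t t*(t + 1/m) * CF_t / (1+y/m)^(m*t + 2):
  t = 0.5000: term = 0.943372
  t = 1.0000: term = 2.709542
  t = 1.5000: term = 5.188209
  t = 2.0000: term = 8.278617
  t = 2.5000: term = 11.888871
  t = 3.0000: term = 15.935299
  t = 3.5000: term = 20.341852
  t = 4.0000: term = 25.039550
  t = 4.5000: term = 29.965953
  t = 5.0000: term = 1665.979807
Convexity = (1/P) * sum = 1786.271072 / 81.755924 = 21.848827


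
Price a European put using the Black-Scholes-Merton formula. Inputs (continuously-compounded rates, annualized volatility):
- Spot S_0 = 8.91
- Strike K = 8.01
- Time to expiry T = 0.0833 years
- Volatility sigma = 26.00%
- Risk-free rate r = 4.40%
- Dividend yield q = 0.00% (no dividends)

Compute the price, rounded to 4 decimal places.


Answer: Price = 0.0199

Derivation:
d1 = (ln(S/K) + (r - q + 0.5*sigma^2) * T) / (sigma * sqrt(T)) = 1.50537625
d2 = d1 - sigma * sqrt(T) = 1.43033573
exp(-rT) = 0.99634151; exp(-qT) = 1.00000000
P = K * exp(-rT) * N(-d2) - S_0 * exp(-qT) * N(-d1)
N(-d1) = 0.06611369; N(-d2) = 0.07631034
P = 8.0100 * 0.99634151 * 0.07631034 - 8.9100 * 1.00000000 * 0.06611369 = 0.0199


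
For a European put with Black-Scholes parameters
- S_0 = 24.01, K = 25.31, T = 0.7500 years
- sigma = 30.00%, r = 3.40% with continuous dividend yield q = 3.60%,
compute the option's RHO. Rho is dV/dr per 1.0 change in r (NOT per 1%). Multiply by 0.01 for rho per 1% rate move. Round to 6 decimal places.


Answer: Rho = -11.705183

Derivation:
d1 = -0.0788243402; d2 = -0.3386319614
phi(d1) = 0.3977048342; exp(-qT) = 0.9733612415; exp(-rT) = 0.9748223790
N(-d2) = 0.6325564990
Rho = -K*T*exp(-rT)*N(-d2) = -25.3100 * 0.7500 * 0.9748223790 * 0.6325564990 = -11.705183


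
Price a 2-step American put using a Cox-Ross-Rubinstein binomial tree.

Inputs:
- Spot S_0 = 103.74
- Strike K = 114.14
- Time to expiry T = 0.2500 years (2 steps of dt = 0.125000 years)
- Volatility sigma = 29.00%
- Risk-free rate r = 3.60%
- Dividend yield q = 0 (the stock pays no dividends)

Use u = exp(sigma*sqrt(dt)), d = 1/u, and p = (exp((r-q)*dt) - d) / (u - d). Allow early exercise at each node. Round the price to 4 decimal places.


Answer: Price = V(0,0) = 12.8598

Derivation:
dt = T/N = 0.125000
u = exp(sigma*sqrt(dt)) = 1.107971; d = 1/u = 0.902551
p = (exp((r-q)*dt) - d) / (u - d) = 0.496345
Discount per step: exp(-r*dt) = 0.995510
Stock lattice S(k, i) with i counting down-moves:
  k=0: S(0,0) = 103.7400
  k=1: S(1,0) = 114.9409; S(1,1) = 93.6306
  k=2: S(2,0) = 127.3512; S(2,1) = 103.7400; S(2,2) = 84.5064
Terminal payoffs V(N, i) = max(K - S_T, 0):
  V(2,0) = 0.000000; V(2,1) = 10.400000; V(2,2) = 29.633640
Backward induction: V(k, i) = exp(-r*dt) * [p * V(k+1, i) + (1-p) * V(k+1, i+1)]; then take max(V_cont, immediate exercise) for American.
  V(1,0) = exp(-r*dt) * [p*0.000000 + (1-p)*10.400000] = 5.214489; exercise = 0.000000; V(1,0) = max -> 5.214489
  V(1,1) = exp(-r*dt) * [p*10.400000 + (1-p)*29.633640] = 19.996921; exercise = 20.509397; V(1,1) = max -> 20.509397
  V(0,0) = exp(-r*dt) * [p*5.214489 + (1-p)*20.509397] = 12.859839; exercise = 10.400000; V(0,0) = max -> 12.859839


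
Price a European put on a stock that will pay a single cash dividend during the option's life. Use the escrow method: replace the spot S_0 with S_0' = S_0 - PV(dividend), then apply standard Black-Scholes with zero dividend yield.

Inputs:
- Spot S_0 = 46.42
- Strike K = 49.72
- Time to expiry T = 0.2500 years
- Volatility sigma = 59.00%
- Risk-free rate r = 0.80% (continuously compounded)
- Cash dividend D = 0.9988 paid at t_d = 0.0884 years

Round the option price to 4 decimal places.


PV(D) = D * exp(-r * t_d) = 0.9988 * 0.99929305 = 0.99809390
S_0' = S_0 - PV(D) = 46.4200 - 0.99809390 = 45.42190610
d1 = (ln(S_0'/K) + (r + sigma^2/2)*T) / (sigma*sqrt(T)) = -0.15220429
d2 = d1 - sigma*sqrt(T) = -0.44720429
exp(-rT) = 0.99800200
N(-d1) = 0.56048709; N(-d2) = 0.67263622
P = K * exp(-rT) * N(-d2) - S_0' * N(-d1) = 49.7200 * 0.99800200 * 0.67263622 - 45.42190610 * 0.56048709 = 7.9183

Answer: Price = 7.9183


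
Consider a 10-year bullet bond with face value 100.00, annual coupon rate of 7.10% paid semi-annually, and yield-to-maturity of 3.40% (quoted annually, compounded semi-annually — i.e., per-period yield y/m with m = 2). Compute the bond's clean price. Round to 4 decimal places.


Coupon per period c = face * coupon_rate / m = 3.550000
Periods per year m = 2; per-period yield y/m = 0.017000
Number of cashflows N = 20
Cashflows (t years, CF_t, discount factor 1/(1+y/m)^(m*t), PV):
  t = 0.5000: CF_t = 3.550000, DF = 0.983284, PV = 3.490659
  t = 1.0000: CF_t = 3.550000, DF = 0.966848, PV = 3.432310
  t = 1.5000: CF_t = 3.550000, DF = 0.950686, PV = 3.374936
  t = 2.0000: CF_t = 3.550000, DF = 0.934795, PV = 3.318521
  t = 2.5000: CF_t = 3.550000, DF = 0.919169, PV = 3.263049
  t = 3.0000: CF_t = 3.550000, DF = 0.903804, PV = 3.208504
  t = 3.5000: CF_t = 3.550000, DF = 0.888696, PV = 3.154872
  t = 4.0000: CF_t = 3.550000, DF = 0.873841, PV = 3.102135
  t = 4.5000: CF_t = 3.550000, DF = 0.859234, PV = 3.050280
  t = 5.0000: CF_t = 3.550000, DF = 0.844871, PV = 2.999293
  t = 5.5000: CF_t = 3.550000, DF = 0.830748, PV = 2.949157
  t = 6.0000: CF_t = 3.550000, DF = 0.816862, PV = 2.899859
  t = 6.5000: CF_t = 3.550000, DF = 0.803207, PV = 2.851386
  t = 7.0000: CF_t = 3.550000, DF = 0.789781, PV = 2.803722
  t = 7.5000: CF_t = 3.550000, DF = 0.776579, PV = 2.756856
  t = 8.0000: CF_t = 3.550000, DF = 0.763598, PV = 2.710773
  t = 8.5000: CF_t = 3.550000, DF = 0.750834, PV = 2.665460
  t = 9.0000: CF_t = 3.550000, DF = 0.738283, PV = 2.620905
  t = 9.5000: CF_t = 3.550000, DF = 0.725942, PV = 2.577094
  t = 10.0000: CF_t = 103.550000, DF = 0.713807, PV = 73.914739
Price P = sum_t PV_t = 131.144507

Answer: Price = 131.1445


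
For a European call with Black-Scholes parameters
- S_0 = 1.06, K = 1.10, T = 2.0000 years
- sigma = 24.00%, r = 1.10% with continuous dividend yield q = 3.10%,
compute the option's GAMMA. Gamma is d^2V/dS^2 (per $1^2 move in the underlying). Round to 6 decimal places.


Answer: Gamma = 1.040493

Derivation:
d1 = -0.0572793960; d2 = -0.3966906510
phi(d1) = 0.3982883662; exp(-qT) = 0.9398828868; exp(-rT) = 0.9782402351
Gamma = exp(-qT) * phi(d1) / (S * sigma * sqrt(T)) = 0.9398828868 * 0.3982883662 / (1.0600 * 0.2400 * 1.4142135624) = 1.040493


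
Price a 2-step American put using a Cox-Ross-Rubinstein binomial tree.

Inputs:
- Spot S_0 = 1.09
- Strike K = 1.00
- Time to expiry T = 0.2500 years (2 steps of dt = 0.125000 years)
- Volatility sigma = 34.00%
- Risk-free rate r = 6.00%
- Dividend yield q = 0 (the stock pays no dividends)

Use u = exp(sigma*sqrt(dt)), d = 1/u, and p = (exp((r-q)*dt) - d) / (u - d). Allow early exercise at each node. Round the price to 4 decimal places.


dt = T/N = 0.125000
u = exp(sigma*sqrt(dt)) = 1.127732; d = 1/u = 0.886736
p = (exp((r-q)*dt) - d) / (u - d) = 0.501222
Discount per step: exp(-r*dt) = 0.992528
Stock lattice S(k, i) with i counting down-moves:
  k=0: S(0,0) = 1.0900
  k=1: S(1,0) = 1.2292; S(1,1) = 0.9665
  k=2: S(2,0) = 1.3862; S(2,1) = 1.0900; S(2,2) = 0.8571
Terminal payoffs V(N, i) = max(K - S_T, 0):
  V(2,0) = 0.000000; V(2,1) = 0.000000; V(2,2) = 0.142933
Backward induction: V(k, i) = exp(-r*dt) * [p * V(k+1, i) + (1-p) * V(k+1, i+1)]; then take max(V_cont, immediate exercise) for American.
  V(1,0) = exp(-r*dt) * [p*0.000000 + (1-p)*0.000000] = 0.000000; exercise = 0.000000; V(1,0) = max -> 0.000000
  V(1,1) = exp(-r*dt) * [p*0.000000 + (1-p)*0.142933] = 0.070759; exercise = 0.033458; V(1,1) = max -> 0.070759
  V(0,0) = exp(-r*dt) * [p*0.000000 + (1-p)*0.070759] = 0.035029; exercise = 0.000000; V(0,0) = max -> 0.035029

Answer: Price = V(0,0) = 0.0350


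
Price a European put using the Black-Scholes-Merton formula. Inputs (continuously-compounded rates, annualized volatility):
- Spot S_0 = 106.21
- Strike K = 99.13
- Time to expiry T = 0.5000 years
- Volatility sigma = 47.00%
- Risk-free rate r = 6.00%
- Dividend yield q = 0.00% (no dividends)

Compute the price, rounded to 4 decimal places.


d1 = (ln(S/K) + (r - q + 0.5*sigma^2) * T) / (sigma * sqrt(T)) = 0.46401595
d2 = d1 - sigma * sqrt(T) = 0.13167576
exp(-rT) = 0.97044553; exp(-qT) = 1.00000000
P = K * exp(-rT) * N(-d2) - S_0 * exp(-qT) * N(-d1)
N(-d1) = 0.32131816; N(-d2) = 0.44762038
P = 99.1300 * 0.97044553 * 0.44762038 - 106.2100 * 1.00000000 * 0.32131816 = 8.9340

Answer: Price = 8.9340


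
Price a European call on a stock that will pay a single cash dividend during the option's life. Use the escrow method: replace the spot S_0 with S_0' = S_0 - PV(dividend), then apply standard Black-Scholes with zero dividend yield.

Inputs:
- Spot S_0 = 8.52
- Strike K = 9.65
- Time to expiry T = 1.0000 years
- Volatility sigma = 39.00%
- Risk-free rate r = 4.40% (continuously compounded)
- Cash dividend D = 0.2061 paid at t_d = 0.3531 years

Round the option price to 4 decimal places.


Answer: Price = 0.9459

Derivation:
PV(D) = D * exp(-r * t_d) = 0.2061 * 0.98458367 = 0.20292269
S_0' = S_0 - PV(D) = 8.5200 - 0.20292269 = 8.31707731
d1 = (ln(S_0'/K) + (r + sigma^2/2)*T) / (sigma*sqrt(T)) = -0.07332566
d2 = d1 - sigma*sqrt(T) = -0.46332566
exp(-rT) = 0.95695396
N(d1) = 0.47077349; N(d2) = 0.32156548
C = S_0' * N(d1) - K * exp(-rT) * N(d2) = 8.31707731 * 0.47077349 - 9.6500 * 0.95695396 * 0.32156548 = 0.9459


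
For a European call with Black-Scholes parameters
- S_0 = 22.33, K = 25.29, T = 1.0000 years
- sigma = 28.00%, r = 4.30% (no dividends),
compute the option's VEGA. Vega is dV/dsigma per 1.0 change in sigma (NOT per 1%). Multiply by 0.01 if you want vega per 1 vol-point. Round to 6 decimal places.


d1 = -0.1509928387; d2 = -0.4309928387
phi(d1) = 0.3944203927; exp(-qT) = 1.0000000000; exp(-rT) = 0.9579113901
Vega = S * exp(-qT) * phi(d1) * sqrt(T) = 22.3300 * 1.0000000000 * 0.3944203927 * 1.0000000000 = 8.807407

Answer: Vega = 8.807407


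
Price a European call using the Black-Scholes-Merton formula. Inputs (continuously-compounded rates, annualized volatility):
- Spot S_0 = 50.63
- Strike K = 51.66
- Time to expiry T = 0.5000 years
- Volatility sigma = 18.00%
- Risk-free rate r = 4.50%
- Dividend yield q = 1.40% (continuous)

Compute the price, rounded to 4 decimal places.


d1 = (ln(S/K) + (r - q + 0.5*sigma^2) * T) / (sigma * sqrt(T)) = 0.02718824
d2 = d1 - sigma * sqrt(T) = -0.10009098
exp(-rT) = 0.97775124; exp(-qT) = 0.99302444
C = S_0 * exp(-qT) * N(d1) - K * exp(-rT) * N(d2)
N(d1) = 0.51084520; N(d2) = 0.46013605
C = 50.6300 * 0.99302444 * 0.51084520 - 51.6600 * 0.97775124 * 0.46013605 = 2.4419

Answer: Price = 2.4419


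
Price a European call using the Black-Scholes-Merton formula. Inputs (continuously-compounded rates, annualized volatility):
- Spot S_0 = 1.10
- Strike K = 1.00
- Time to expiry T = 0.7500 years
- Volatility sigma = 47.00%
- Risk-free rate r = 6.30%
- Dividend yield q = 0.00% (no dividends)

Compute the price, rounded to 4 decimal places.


d1 = (ln(S/K) + (r - q + 0.5*sigma^2) * T) / (sigma * sqrt(T)) = 0.55375920
d2 = d1 - sigma * sqrt(T) = 0.14672726
exp(-rT) = 0.95384891; exp(-qT) = 1.00000000
C = S_0 * exp(-qT) * N(d1) - K * exp(-rT) * N(d2)
N(d1) = 0.71012817; N(d2) = 0.55832635
C = 1.1000 * 1.00000000 * 0.71012817 - 1.0000 * 0.95384891 * 0.55832635 = 0.2486

Answer: Price = 0.2486


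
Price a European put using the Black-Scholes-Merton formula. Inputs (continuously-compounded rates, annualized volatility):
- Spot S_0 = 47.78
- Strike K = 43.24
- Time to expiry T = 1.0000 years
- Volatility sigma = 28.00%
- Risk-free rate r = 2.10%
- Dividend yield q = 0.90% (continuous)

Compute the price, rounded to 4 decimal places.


d1 = (ln(S/K) + (r - q + 0.5*sigma^2) * T) / (sigma * sqrt(T)) = 0.53943268
d2 = d1 - sigma * sqrt(T) = 0.25943268
exp(-rT) = 0.97921896; exp(-qT) = 0.99104038
P = K * exp(-rT) * N(-d2) - S_0 * exp(-qT) * N(-d1)
N(-d1) = 0.29479417; N(-d2) = 0.39765071
P = 43.2400 * 0.97921896 * 0.39765071 - 47.7800 * 0.99104038 * 0.29479417 = 2.8780

Answer: Price = 2.8780


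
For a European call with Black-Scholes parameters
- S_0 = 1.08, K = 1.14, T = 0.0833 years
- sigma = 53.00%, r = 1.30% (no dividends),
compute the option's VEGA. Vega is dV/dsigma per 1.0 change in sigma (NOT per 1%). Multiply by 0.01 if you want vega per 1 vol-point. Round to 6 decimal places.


d1 = -0.2698933577; d2 = -0.4228605764
phi(d1) = 0.3846737350; exp(-qT) = 1.0000000000; exp(-rT) = 0.9989176861
Vega = S * exp(-qT) * phi(d1) * sqrt(T) = 1.0800 * 1.0000000000 * 0.3846737350 * 0.2886173938 = 0.119905

Answer: Vega = 0.119905


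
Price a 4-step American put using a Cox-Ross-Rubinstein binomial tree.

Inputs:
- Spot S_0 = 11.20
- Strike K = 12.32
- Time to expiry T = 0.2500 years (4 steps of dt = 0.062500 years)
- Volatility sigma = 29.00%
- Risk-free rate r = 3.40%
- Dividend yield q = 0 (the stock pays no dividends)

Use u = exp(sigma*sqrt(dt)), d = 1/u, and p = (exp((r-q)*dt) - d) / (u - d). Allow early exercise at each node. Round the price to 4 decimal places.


Answer: Price = V(0,0) = 1.3485

Derivation:
dt = T/N = 0.062500
u = exp(sigma*sqrt(dt)) = 1.075193; d = 1/u = 0.930066
p = (exp((r-q)*dt) - d) / (u - d) = 0.496541
Discount per step: exp(-r*dt) = 0.997877
Stock lattice S(k, i) with i counting down-moves:
  k=0: S(0,0) = 11.2000
  k=1: S(1,0) = 12.0422; S(1,1) = 10.4167
  k=2: S(2,0) = 12.9476; S(2,1) = 11.2000; S(2,2) = 9.6882
  k=3: S(3,0) = 13.9212; S(3,1) = 12.0422; S(3,2) = 10.4167; S(3,3) = 9.0107
  k=4: S(4,0) = 14.9680; S(4,1) = 12.9476; S(4,2) = 11.2000; S(4,3) = 9.6882; S(4,4) = 8.3806
Terminal payoffs V(N, i) = max(K - S_T, 0):
  V(4,0) = 0.000000; V(4,1) = 0.000000; V(4,2) = 1.120000; V(4,3) = 2.631750; V(4,4) = 3.939448
Backward induction: V(k, i) = exp(-r*dt) * [p * V(k+1, i) + (1-p) * V(k+1, i+1)]; then take max(V_cont, immediate exercise) for American.
  V(3,0) = exp(-r*dt) * [p*0.000000 + (1-p)*0.000000] = 0.000000; exercise = 0.000000; V(3,0) = max -> 0.000000
  V(3,1) = exp(-r*dt) * [p*0.000000 + (1-p)*1.120000] = 0.562677; exercise = 0.277841; V(3,1) = max -> 0.562677
  V(3,2) = exp(-r*dt) * [p*1.120000 + (1-p)*2.631750] = 1.877111; exercise = 1.903264; V(3,2) = max -> 1.903264
  V(3,3) = exp(-r*dt) * [p*2.631750 + (1-p)*3.939448] = 3.283139; exercise = 3.309291; V(3,3) = max -> 3.309291
  V(2,0) = exp(-r*dt) * [p*0.000000 + (1-p)*0.562677] = 0.282684; exercise = 0.000000; V(2,0) = max -> 0.282684
  V(2,1) = exp(-r*dt) * [p*0.562677 + (1-p)*1.903264] = 1.234981; exercise = 1.120000; V(2,1) = max -> 1.234981
  V(2,2) = exp(-r*dt) * [p*1.903264 + (1-p)*3.309291] = 2.605598; exercise = 2.631750; V(2,2) = max -> 2.631750
  V(1,0) = exp(-r*dt) * [p*0.282684 + (1-p)*1.234981] = 0.760509; exercise = 0.277841; V(1,0) = max -> 0.760509
  V(1,1) = exp(-r*dt) * [p*1.234981 + (1-p)*2.631750] = 1.934083; exercise = 1.903264; V(1,1) = max -> 1.934083
  V(0,0) = exp(-r*dt) * [p*0.760509 + (1-p)*1.934083] = 1.348487; exercise = 1.120000; V(0,0) = max -> 1.348487


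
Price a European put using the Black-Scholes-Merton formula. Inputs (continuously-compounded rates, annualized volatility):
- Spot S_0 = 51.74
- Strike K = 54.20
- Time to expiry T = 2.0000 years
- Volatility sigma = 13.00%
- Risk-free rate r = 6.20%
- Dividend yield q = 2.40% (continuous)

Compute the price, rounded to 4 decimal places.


d1 = (ln(S/K) + (r - q + 0.5*sigma^2) * T) / (sigma * sqrt(T)) = 0.25265615
d2 = d1 - sigma * sqrt(T) = 0.06880839
exp(-rT) = 0.88337984; exp(-qT) = 0.95313379
P = K * exp(-rT) * N(-d2) - S_0 * exp(-qT) * N(-d1)
N(-d1) = 0.40026697; N(-d2) = 0.47257107
P = 54.2000 * 0.88337984 * 0.47257107 - 51.7400 * 0.95313379 * 0.40026697 = 2.8871

Answer: Price = 2.8871


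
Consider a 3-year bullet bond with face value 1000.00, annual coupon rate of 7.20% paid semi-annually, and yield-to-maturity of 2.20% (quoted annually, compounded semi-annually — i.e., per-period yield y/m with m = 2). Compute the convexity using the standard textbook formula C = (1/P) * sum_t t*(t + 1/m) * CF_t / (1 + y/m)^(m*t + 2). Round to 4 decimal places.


Answer: Convexity = 9.2245

Derivation:
Coupon per period c = face * coupon_rate / m = 36.000000
Periods per year m = 2; per-period yield y/m = 0.011000
Number of cashflows N = 6
Cashflows (t years, CF_t, discount factor 1/(1+y/m)^(m*t), PV):
  t = 0.5000: CF_t = 36.000000, DF = 0.989120, PV = 35.608309
  t = 1.0000: CF_t = 36.000000, DF = 0.978358, PV = 35.220879
  t = 1.5000: CF_t = 36.000000, DF = 0.967713, PV = 34.837665
  t = 2.0000: CF_t = 36.000000, DF = 0.957184, PV = 34.458620
  t = 2.5000: CF_t = 36.000000, DF = 0.946769, PV = 34.083699
  t = 3.0000: CF_t = 1036.000000, DF = 0.936468, PV = 970.181127
Price P = sum_t PV_t = 1144.390298
Convexity numerator sum_t t*(t + 1/m) * CF_t / (1+y/m)^(m*t + 2):
  t = 0.5000: term = 17.418832
  t = 1.0000: term = 51.687930
  t = 1.5000: term = 102.251097
  t = 2.0000: term = 168.564288
  t = 2.5000: term = 250.095383
  t = 3.0000: term = 9966.434336
Convexity = (1/P) * sum = 10556.451867 / 1144.390298 = 9.224521


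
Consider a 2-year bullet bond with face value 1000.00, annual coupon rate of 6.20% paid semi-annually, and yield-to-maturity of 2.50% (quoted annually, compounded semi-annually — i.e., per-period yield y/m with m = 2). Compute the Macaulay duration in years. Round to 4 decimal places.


Coupon per period c = face * coupon_rate / m = 31.000000
Periods per year m = 2; per-period yield y/m = 0.012500
Number of cashflows N = 4
Cashflows (t years, CF_t, discount factor 1/(1+y/m)^(m*t), PV):
  t = 0.5000: CF_t = 31.000000, DF = 0.987654, PV = 30.617284
  t = 1.0000: CF_t = 31.000000, DF = 0.975461, PV = 30.239293
  t = 1.5000: CF_t = 31.000000, DF = 0.963418, PV = 29.865968
  t = 2.0000: CF_t = 1031.000000, DF = 0.951524, PV = 981.021528
Price P = sum_t PV_t = 1071.744073
Macaulay numerator sum_t t * PV_t:
  t * PV_t at t = 0.5000: 15.308642
  t * PV_t at t = 1.0000: 30.239293
  t * PV_t at t = 1.5000: 44.798952
  t * PV_t at t = 2.0000: 1962.043055
Macaulay duration D = (sum_t t * PV_t) / P = 2052.389943 / 1071.744073 = 1.915000

Answer: Macaulay duration = 1.9150 years


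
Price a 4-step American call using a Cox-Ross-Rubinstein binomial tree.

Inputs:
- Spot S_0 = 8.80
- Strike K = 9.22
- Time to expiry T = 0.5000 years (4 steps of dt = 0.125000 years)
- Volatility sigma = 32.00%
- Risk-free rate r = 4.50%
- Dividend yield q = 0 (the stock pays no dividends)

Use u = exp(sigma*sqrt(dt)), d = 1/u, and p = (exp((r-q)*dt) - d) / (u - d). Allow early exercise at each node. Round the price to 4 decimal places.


Answer: Price = V(0,0) = 0.7121

Derivation:
dt = T/N = 0.125000
u = exp(sigma*sqrt(dt)) = 1.119785; d = 1/u = 0.893028
p = (exp((r-q)*dt) - d) / (u - d) = 0.496622
Discount per step: exp(-r*dt) = 0.994391
Stock lattice S(k, i) with i counting down-moves:
  k=0: S(0,0) = 8.8000
  k=1: S(1,0) = 9.8541; S(1,1) = 7.8586
  k=2: S(2,0) = 11.0345; S(2,1) = 8.8000; S(2,2) = 7.0180
  k=3: S(3,0) = 12.3563; S(3,1) = 9.8541; S(3,2) = 7.8586; S(3,3) = 6.2673
  k=4: S(4,0) = 13.8364; S(4,1) = 11.0345; S(4,2) = 8.8000; S(4,3) = 7.0180; S(4,4) = 5.5968
Terminal payoffs V(N, i) = max(S_T - K, 0):
  V(4,0) = 4.616362; V(4,1) = 1.814491; V(4,2) = 0.000000; V(4,3) = 0.000000; V(4,4) = 0.000000
Backward induction: V(k, i) = exp(-r*dt) * [p * V(k+1, i) + (1-p) * V(k+1, i+1)]; then take max(V_cont, immediate exercise) for American.
  V(3,0) = exp(-r*dt) * [p*4.616362 + (1-p)*1.814491] = 3.187979; exercise = 3.136262; V(3,0) = max -> 3.187979
  V(3,1) = exp(-r*dt) * [p*1.814491 + (1-p)*0.000000] = 0.896062; exercise = 0.634112; V(3,1) = max -> 0.896062
  V(3,2) = exp(-r*dt) * [p*0.000000 + (1-p)*0.000000] = 0.000000; exercise = 0.000000; V(3,2) = max -> 0.000000
  V(3,3) = exp(-r*dt) * [p*0.000000 + (1-p)*0.000000] = 0.000000; exercise = 0.000000; V(3,3) = max -> 0.000000
  V(2,0) = exp(-r*dt) * [p*3.187979 + (1-p)*0.896062] = 2.022867; exercise = 1.814491; V(2,0) = max -> 2.022867
  V(2,1) = exp(-r*dt) * [p*0.896062 + (1-p)*0.000000] = 0.442508; exercise = 0.000000; V(2,1) = max -> 0.442508
  V(2,2) = exp(-r*dt) * [p*0.000000 + (1-p)*0.000000] = 0.000000; exercise = 0.000000; V(2,2) = max -> 0.000000
  V(1,0) = exp(-r*dt) * [p*2.022867 + (1-p)*0.442508] = 1.220465; exercise = 0.634112; V(1,0) = max -> 1.220465
  V(1,1) = exp(-r*dt) * [p*0.442508 + (1-p)*0.000000] = 0.218526; exercise = 0.000000; V(1,1) = max -> 0.218526
  V(0,0) = exp(-r*dt) * [p*1.220465 + (1-p)*0.218526] = 0.712094; exercise = 0.000000; V(0,0) = max -> 0.712094


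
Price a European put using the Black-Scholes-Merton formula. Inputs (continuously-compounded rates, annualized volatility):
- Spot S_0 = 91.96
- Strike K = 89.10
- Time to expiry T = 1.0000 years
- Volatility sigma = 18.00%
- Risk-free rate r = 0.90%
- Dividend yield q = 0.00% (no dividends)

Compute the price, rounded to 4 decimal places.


Answer: Price = 4.7976

Derivation:
d1 = (ln(S/K) + (r - q + 0.5*sigma^2) * T) / (sigma * sqrt(T)) = 0.31552425
d2 = d1 - sigma * sqrt(T) = 0.13552425
exp(-rT) = 0.99104038; exp(-qT) = 1.00000000
P = K * exp(-rT) * N(-d2) - S_0 * exp(-qT) * N(-d1)
N(-d1) = 0.37618182; N(-d2) = 0.44609870
P = 89.1000 * 0.99104038 * 0.44609870 - 91.9600 * 1.00000000 * 0.37618182 = 4.7976


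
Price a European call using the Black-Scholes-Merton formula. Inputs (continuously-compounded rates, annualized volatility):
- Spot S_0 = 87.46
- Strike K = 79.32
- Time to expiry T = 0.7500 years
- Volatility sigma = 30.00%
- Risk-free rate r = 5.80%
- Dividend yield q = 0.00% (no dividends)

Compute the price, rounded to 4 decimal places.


Answer: Price = 15.4105

Derivation:
d1 = (ln(S/K) + (r - q + 0.5*sigma^2) * T) / (sigma * sqrt(T)) = 0.67334916
d2 = d1 - sigma * sqrt(T) = 0.41354153
exp(-rT) = 0.95743255; exp(-qT) = 1.00000000
C = S_0 * exp(-qT) * N(d1) - K * exp(-rT) * N(d2)
N(d1) = 0.74963741; N(d2) = 0.66039505
C = 87.4600 * 1.00000000 * 0.74963741 - 79.3200 * 0.95743255 * 0.66039505 = 15.4105


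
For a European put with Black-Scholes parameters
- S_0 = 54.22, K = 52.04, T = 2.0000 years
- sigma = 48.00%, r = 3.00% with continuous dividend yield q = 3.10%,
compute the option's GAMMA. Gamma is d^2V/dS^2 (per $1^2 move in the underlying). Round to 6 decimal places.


Answer: Gamma = 0.009416

Derivation:
d1 = 0.3969184676; d2 = -0.2819040423
phi(d1) = 0.3687226041; exp(-qT) = 0.9398828868; exp(-rT) = 0.9417645336
Gamma = exp(-qT) * phi(d1) / (S * sigma * sqrt(T)) = 0.9398828868 * 0.3687226041 / (54.2200 * 0.4800 * 1.4142135624) = 0.009416


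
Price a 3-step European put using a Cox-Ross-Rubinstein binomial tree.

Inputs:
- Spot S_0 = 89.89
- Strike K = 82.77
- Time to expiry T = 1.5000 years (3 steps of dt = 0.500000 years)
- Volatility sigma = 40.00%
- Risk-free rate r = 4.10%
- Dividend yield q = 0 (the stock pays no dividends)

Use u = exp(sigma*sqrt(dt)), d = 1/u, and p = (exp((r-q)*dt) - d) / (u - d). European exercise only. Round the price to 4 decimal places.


dt = T/N = 0.500000
u = exp(sigma*sqrt(dt)) = 1.326896; d = 1/u = 0.753638
p = (exp((r-q)*dt) - d) / (u - d) = 0.465887
Discount per step: exp(-r*dt) = 0.979709
Stock lattice S(k, i) with i counting down-moves:
  k=0: S(0,0) = 89.8900
  k=1: S(1,0) = 119.2747; S(1,1) = 67.7445
  k=2: S(2,0) = 158.2652; S(2,1) = 89.8900; S(2,2) = 51.0549
  k=3: S(3,0) = 210.0015; S(3,1) = 119.2747; S(3,2) = 67.7445; S(3,3) = 38.4769
Terminal payoffs V(N, i) = max(K - S_T, 0):
  V(3,0) = 0.000000; V(3,1) = 0.000000; V(3,2) = 15.025452; V(3,3) = 44.293081
Backward induction: V(k, i) = exp(-r*dt) * [p * V(k+1, i) + (1-p) * V(k+1, i+1)].
  V(2,0) = exp(-r*dt) * [p*0.000000 + (1-p)*0.000000] = 0.000000
  V(2,1) = exp(-r*dt) * [p*0.000000 + (1-p)*15.025452] = 7.862452
  V(2,2) = exp(-r*dt) * [p*15.025452 + (1-p)*44.293081] = 30.035602
  V(1,0) = exp(-r*dt) * [p*0.000000 + (1-p)*7.862452] = 4.114229
  V(1,1) = exp(-r*dt) * [p*7.862452 + (1-p)*30.035602] = 19.305581
  V(0,0) = exp(-r*dt) * [p*4.114229 + (1-p)*19.305581] = 11.980009

Answer: Price = V(0,0) = 11.9800


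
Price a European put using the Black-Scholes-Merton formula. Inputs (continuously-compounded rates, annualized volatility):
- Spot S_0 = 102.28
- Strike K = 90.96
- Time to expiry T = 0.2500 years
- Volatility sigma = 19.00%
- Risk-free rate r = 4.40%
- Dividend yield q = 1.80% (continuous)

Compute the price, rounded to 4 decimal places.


Answer: Price = 0.4109

Derivation:
d1 = (ln(S/K) + (r - q + 0.5*sigma^2) * T) / (sigma * sqrt(T)) = 1.35059791
d2 = d1 - sigma * sqrt(T) = 1.25559791
exp(-rT) = 0.98906028; exp(-qT) = 0.99551011
P = K * exp(-rT) * N(-d2) - S_0 * exp(-qT) * N(-d1)
N(-d1) = 0.08841214; N(-d2) = 0.10463090
P = 90.9600 * 0.98906028 * 0.10463090 - 102.2800 * 0.99551011 * 0.08841214 = 0.4109


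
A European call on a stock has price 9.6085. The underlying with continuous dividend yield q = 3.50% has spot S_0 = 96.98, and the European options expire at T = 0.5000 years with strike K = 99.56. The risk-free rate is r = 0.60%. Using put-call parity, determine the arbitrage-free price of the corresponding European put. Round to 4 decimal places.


Put-call parity: C - P = S_0 * exp(-qT) - K * exp(-rT).
S_0 * exp(-qT) = 96.9800 * 0.98265224 = 95.29761381
K * exp(-rT) = 99.5600 * 0.99700450 = 99.26176757
P = C - S*exp(-qT) + K*exp(-rT)
P = 9.6085 - 95.29761381 + 99.26176757 = 13.5727

Answer: Put price = 13.5727


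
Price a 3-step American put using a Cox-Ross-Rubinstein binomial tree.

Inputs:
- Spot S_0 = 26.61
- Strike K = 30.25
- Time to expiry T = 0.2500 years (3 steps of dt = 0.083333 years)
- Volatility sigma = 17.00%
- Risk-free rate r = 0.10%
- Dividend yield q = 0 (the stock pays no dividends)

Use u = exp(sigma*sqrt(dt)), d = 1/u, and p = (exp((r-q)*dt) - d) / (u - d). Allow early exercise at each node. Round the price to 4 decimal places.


Answer: Price = V(0,0) = 3.7034

Derivation:
dt = T/N = 0.083333
u = exp(sigma*sqrt(dt)) = 1.050299; d = 1/u = 0.952110
p = (exp((r-q)*dt) - d) / (u - d) = 0.488583
Discount per step: exp(-r*dt) = 0.999917
Stock lattice S(k, i) with i counting down-moves:
  k=0: S(0,0) = 26.6100
  k=1: S(1,0) = 27.9485; S(1,1) = 25.3356
  k=2: S(2,0) = 29.3542; S(2,1) = 26.6100; S(2,2) = 24.1223
  k=3: S(3,0) = 30.8307; S(3,1) = 27.9485; S(3,2) = 25.3356; S(3,3) = 22.9671
Terminal payoffs V(N, i) = max(K - S_T, 0):
  V(3,0) = 0.000000; V(3,1) = 2.301547; V(3,2) = 4.914355; V(3,3) = 7.282900
Backward induction: V(k, i) = exp(-r*dt) * [p * V(k+1, i) + (1-p) * V(k+1, i+1)]; then take max(V_cont, immediate exercise) for American.
  V(2,0) = exp(-r*dt) * [p*0.000000 + (1-p)*2.301547] = 1.176953; exercise = 0.895771; V(2,0) = max -> 1.176953
  V(2,1) = exp(-r*dt) * [p*2.301547 + (1-p)*4.914355] = 3.637479; exercise = 3.640000; V(2,1) = max -> 3.640000
  V(2,2) = exp(-r*dt) * [p*4.914355 + (1-p)*7.282900] = 6.125160; exercise = 6.127680; V(2,2) = max -> 6.127680
  V(1,0) = exp(-r*dt) * [p*1.176953 + (1-p)*3.640000] = 2.436395; exercise = 2.301547; V(1,0) = max -> 2.436395
  V(1,1) = exp(-r*dt) * [p*3.640000 + (1-p)*6.127680] = 4.911834; exercise = 4.914355; V(1,1) = max -> 4.914355
  V(0,0) = exp(-r*dt) * [p*2.436395 + (1-p)*4.914355] = 3.703358; exercise = 3.640000; V(0,0) = max -> 3.703358


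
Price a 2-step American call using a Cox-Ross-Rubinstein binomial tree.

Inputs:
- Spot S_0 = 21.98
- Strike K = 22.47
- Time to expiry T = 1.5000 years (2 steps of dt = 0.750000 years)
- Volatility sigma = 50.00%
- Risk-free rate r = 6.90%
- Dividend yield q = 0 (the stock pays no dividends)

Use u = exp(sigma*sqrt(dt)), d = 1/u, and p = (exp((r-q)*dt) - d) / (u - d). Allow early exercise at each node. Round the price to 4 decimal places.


dt = T/N = 0.750000
u = exp(sigma*sqrt(dt)) = 1.541896; d = 1/u = 0.648552
p = (exp((r-q)*dt) - d) / (u - d) = 0.452861
Discount per step: exp(-r*dt) = 0.949566
Stock lattice S(k, i) with i counting down-moves:
  k=0: S(0,0) = 21.9800
  k=1: S(1,0) = 33.8909; S(1,1) = 14.2552
  k=2: S(2,0) = 52.2562; S(2,1) = 21.9800; S(2,2) = 9.2452
Terminal payoffs V(N, i) = max(S_T - K, 0):
  V(2,0) = 29.786190; V(2,1) = 0.000000; V(2,2) = 0.000000
Backward induction: V(k, i) = exp(-r*dt) * [p * V(k+1, i) + (1-p) * V(k+1, i+1)]; then take max(V_cont, immediate exercise) for American.
  V(1,0) = exp(-r*dt) * [p*29.786190 + (1-p)*0.000000] = 12.808694; exercise = 11.420870; V(1,0) = max -> 12.808694
  V(1,1) = exp(-r*dt) * [p*0.000000 + (1-p)*0.000000] = 0.000000; exercise = 0.000000; V(1,1) = max -> 0.000000
  V(0,0) = exp(-r*dt) * [p*12.808694 + (1-p)*0.000000] = 5.508010; exercise = 0.000000; V(0,0) = max -> 5.508010

Answer: Price = V(0,0) = 5.5080


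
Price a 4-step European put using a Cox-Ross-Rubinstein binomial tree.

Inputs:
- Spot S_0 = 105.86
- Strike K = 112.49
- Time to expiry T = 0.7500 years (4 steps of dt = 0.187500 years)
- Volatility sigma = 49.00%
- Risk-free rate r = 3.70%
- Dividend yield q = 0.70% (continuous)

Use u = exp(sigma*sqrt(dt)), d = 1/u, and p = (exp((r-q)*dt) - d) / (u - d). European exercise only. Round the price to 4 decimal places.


Answer: Price = V(0,0) = 20.1001

Derivation:
dt = T/N = 0.187500
u = exp(sigma*sqrt(dt)) = 1.236366; d = 1/u = 0.808822
p = (exp((r-q)*dt) - d) / (u - d) = 0.460348
Discount per step: exp(-r*dt) = 0.993087
Stock lattice S(k, i) with i counting down-moves:
  k=0: S(0,0) = 105.8600
  k=1: S(1,0) = 130.8817; S(1,1) = 85.6219
  k=2: S(2,0) = 161.8176; S(2,1) = 105.8600; S(2,2) = 69.2529
  k=3: S(3,0) = 200.0658; S(3,1) = 130.8817; S(3,2) = 85.6219; S(3,3) = 56.0133
  k=4: S(4,0) = 247.3545; S(4,1) = 161.8176; S(4,2) = 105.8600; S(4,3) = 69.2529; S(4,4) = 45.3048
Terminal payoffs V(N, i) = max(K - S_T, 0):
  V(4,0) = 0.000000; V(4,1) = 0.000000; V(4,2) = 6.630000; V(4,3) = 43.237100; V(4,4) = 67.185219
Backward induction: V(k, i) = exp(-r*dt) * [p * V(k+1, i) + (1-p) * V(k+1, i+1)].
  V(3,0) = exp(-r*dt) * [p*0.000000 + (1-p)*0.000000] = 0.000000
  V(3,1) = exp(-r*dt) * [p*0.000000 + (1-p)*6.630000] = 3.553159
  V(3,2) = exp(-r*dt) * [p*6.630000 + (1-p)*43.237100] = 26.202694
  V(3,3) = exp(-r*dt) * [p*43.237100 + (1-p)*67.185219] = 55.772491
  V(2,0) = exp(-r*dt) * [p*0.000000 + (1-p)*3.553159] = 1.904214
  V(2,1) = exp(-r*dt) * [p*3.553159 + (1-p)*26.202694] = 15.666966
  V(2,2) = exp(-r*dt) * [p*26.202694 + (1-p)*55.772491] = 41.868630
  V(1,0) = exp(-r*dt) * [p*1.904214 + (1-p)*15.666966] = 9.266803
  V(1,1) = exp(-r*dt) * [p*15.666966 + (1-p)*41.868630] = 29.600686
  V(0,0) = exp(-r*dt) * [p*9.266803 + (1-p)*29.600686] = 20.100101


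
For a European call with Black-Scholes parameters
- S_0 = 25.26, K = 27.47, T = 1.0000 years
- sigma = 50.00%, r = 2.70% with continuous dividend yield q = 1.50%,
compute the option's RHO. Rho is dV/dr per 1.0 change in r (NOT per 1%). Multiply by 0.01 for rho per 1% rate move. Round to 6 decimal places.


d1 = 0.1062552336; d2 = -0.3937447664
phi(d1) = 0.3966965610; exp(-qT) = 0.9851119396; exp(-rT) = 0.9733612415
N(d2) = 0.3468847434
Rho = K*T*exp(-rT)*N(d2) = 27.4700 * 1.0000 * 0.9733612415 * 0.3468847434 = 9.275085

Answer: Rho = 9.275085


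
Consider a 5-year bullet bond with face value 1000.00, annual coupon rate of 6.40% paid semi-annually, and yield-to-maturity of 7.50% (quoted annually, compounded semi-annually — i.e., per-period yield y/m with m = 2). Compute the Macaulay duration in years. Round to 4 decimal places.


Coupon per period c = face * coupon_rate / m = 32.000000
Periods per year m = 2; per-period yield y/m = 0.037500
Number of cashflows N = 10
Cashflows (t years, CF_t, discount factor 1/(1+y/m)^(m*t), PV):
  t = 0.5000: CF_t = 32.000000, DF = 0.963855, PV = 30.843373
  t = 1.0000: CF_t = 32.000000, DF = 0.929017, PV = 29.728553
  t = 1.5000: CF_t = 32.000000, DF = 0.895438, PV = 28.654027
  t = 2.0000: CF_t = 32.000000, DF = 0.863073, PV = 27.618339
  t = 2.5000: CF_t = 32.000000, DF = 0.831878, PV = 26.620086
  t = 3.0000: CF_t = 32.000000, DF = 0.801810, PV = 25.657914
  t = 3.5000: CF_t = 32.000000, DF = 0.772829, PV = 24.730520
  t = 4.0000: CF_t = 32.000000, DF = 0.744895, PV = 23.836645
  t = 4.5000: CF_t = 32.000000, DF = 0.717971, PV = 22.975080
  t = 5.0000: CF_t = 1032.000000, DF = 0.692020, PV = 714.165133
Price P = sum_t PV_t = 954.829670
Macaulay numerator sum_t t * PV_t:
  t * PV_t at t = 0.5000: 15.421687
  t * PV_t at t = 1.0000: 29.728553
  t * PV_t at t = 1.5000: 42.981040
  t * PV_t at t = 2.0000: 55.236678
  t * PV_t at t = 2.5000: 66.550215
  t * PV_t at t = 3.0000: 76.973742
  t * PV_t at t = 3.5000: 86.556818
  t * PV_t at t = 4.0000: 95.346581
  t * PV_t at t = 4.5000: 103.387859
  t * PV_t at t = 5.0000: 3570.825667
Macaulay duration D = (sum_t t * PV_t) / P = 4143.008841 / 954.829670 = 4.339003

Answer: Macaulay duration = 4.3390 years
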